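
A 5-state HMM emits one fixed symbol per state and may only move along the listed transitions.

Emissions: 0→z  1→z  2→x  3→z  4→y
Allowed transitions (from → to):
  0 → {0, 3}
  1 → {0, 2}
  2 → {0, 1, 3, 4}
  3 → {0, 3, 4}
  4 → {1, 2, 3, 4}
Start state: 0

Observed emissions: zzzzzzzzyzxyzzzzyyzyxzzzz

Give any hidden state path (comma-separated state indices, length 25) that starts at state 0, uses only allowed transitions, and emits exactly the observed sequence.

  t0 'z' -> {0,1,3}, take 0 (start)
  t1 'z' -> {0,1,3}, take 0 (0->0 ok)
  t2 'z' -> {0,1,3}, take 0 (0->0 ok)
  t3 'z' -> {0,1,3}, take 3 (0->3 ok)
  t4 'z' -> {0,1,3}, take 3 (3->3 ok)
  t5 'z' -> {0,1,3}, take 0 (3->0 ok)
  t6 'z' -> {0,1,3}, take 0 (0->0 ok)
  t7 'z' -> {0,1,3}, take 3 (0->3 ok)
  t8 'y' -> {4}, take 4 (3->4 ok)
  t9 'z' -> {0,1,3}, take 1 (4->1 ok)
  t10 'x' -> {2}, take 2 (1->2 ok)
  t11 'y' -> {4}, take 4 (2->4 ok)
  t12 'z' -> {0,1,3}, take 3 (4->3 ok)
  t13 'z' -> {0,1,3}, take 3 (3->3 ok)
  t14 'z' -> {0,1,3}, take 3 (3->3 ok)
  t15 'z' -> {0,1,3}, take 3 (3->3 ok)
  t16 'y' -> {4}, take 4 (3->4 ok)
  t17 'y' -> {4}, take 4 (4->4 ok)
  t18 'z' -> {0,1,3}, take 3 (4->3 ok)
  t19 'y' -> {4}, take 4 (3->4 ok)
  t20 'x' -> {2}, take 2 (4->2 ok)
  t21 'z' -> {0,1,3}, take 0 (2->0 ok)
  t22 'z' -> {0,1,3}, take 0 (0->0 ok)
  t23 'z' -> {0,1,3}, take 0 (0->0 ok)
  t24 'z' -> {0,1,3}, take 3 (0->3 ok)

0,0,0,3,3,0,0,3,4,1,2,4,3,3,3,3,4,4,3,4,2,0,0,0,3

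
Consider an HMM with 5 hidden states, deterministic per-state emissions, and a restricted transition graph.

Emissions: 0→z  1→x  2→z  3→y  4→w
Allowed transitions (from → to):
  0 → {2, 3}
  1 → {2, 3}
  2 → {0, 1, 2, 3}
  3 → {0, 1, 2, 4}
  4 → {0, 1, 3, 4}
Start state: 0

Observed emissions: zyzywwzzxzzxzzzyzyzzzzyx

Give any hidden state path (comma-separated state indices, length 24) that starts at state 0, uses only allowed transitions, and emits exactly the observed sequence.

0,3,2,3,4,4,0,2,1,2,2,1,2,2,0,3,0,3,0,2,2,0,3,1

  t0 'z' -> {0,2}, take 0 (start)
  t1 'y' -> {3}, take 3 (0->3 ok)
  t2 'z' -> {0,2}, take 2 (3->2 ok)
  t3 'y' -> {3}, take 3 (2->3 ok)
  t4 'w' -> {4}, take 4 (3->4 ok)
  t5 'w' -> {4}, take 4 (4->4 ok)
  t6 'z' -> {0,2}, take 0 (4->0 ok)
  t7 'z' -> {0,2}, take 2 (0->2 ok)
  t8 'x' -> {1}, take 1 (2->1 ok)
  t9 'z' -> {0,2}, take 2 (1->2 ok)
  t10 'z' -> {0,2}, take 2 (2->2 ok)
  t11 'x' -> {1}, take 1 (2->1 ok)
  t12 'z' -> {0,2}, take 2 (1->2 ok)
  t13 'z' -> {0,2}, take 2 (2->2 ok)
  t14 'z' -> {0,2}, take 0 (2->0 ok)
  t15 'y' -> {3}, take 3 (0->3 ok)
  t16 'z' -> {0,2}, take 0 (3->0 ok)
  t17 'y' -> {3}, take 3 (0->3 ok)
  t18 'z' -> {0,2}, take 0 (3->0 ok)
  t19 'z' -> {0,2}, take 2 (0->2 ok)
  t20 'z' -> {0,2}, take 2 (2->2 ok)
  t21 'z' -> {0,2}, take 0 (2->0 ok)
  t22 'y' -> {3}, take 3 (0->3 ok)
  t23 'x' -> {1}, take 1 (3->1 ok)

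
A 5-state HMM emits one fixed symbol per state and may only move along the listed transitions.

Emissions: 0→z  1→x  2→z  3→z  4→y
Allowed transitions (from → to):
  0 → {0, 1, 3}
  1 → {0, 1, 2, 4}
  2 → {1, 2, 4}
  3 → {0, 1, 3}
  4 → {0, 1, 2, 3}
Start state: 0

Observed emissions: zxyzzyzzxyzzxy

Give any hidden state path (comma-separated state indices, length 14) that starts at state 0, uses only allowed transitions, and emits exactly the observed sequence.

  t0 'z' -> {0,2,3}, take 0 (start)
  t1 'x' -> {1}, take 1 (0->1 ok)
  t2 'y' -> {4}, take 4 (1->4 ok)
  t3 'z' -> {0,2,3}, take 2 (4->2 ok)
  t4 'z' -> {0,2,3}, take 2 (2->2 ok)
  t5 'y' -> {4}, take 4 (2->4 ok)
  t6 'z' -> {0,2,3}, take 3 (4->3 ok)
  t7 'z' -> {0,2,3}, take 0 (3->0 ok)
  t8 'x' -> {1}, take 1 (0->1 ok)
  t9 'y' -> {4}, take 4 (1->4 ok)
  t10 'z' -> {0,2,3}, take 3 (4->3 ok)
  t11 'z' -> {0,2,3}, take 3 (3->3 ok)
  t12 'x' -> {1}, take 1 (3->1 ok)
  t13 'y' -> {4}, take 4 (1->4 ok)

0,1,4,2,2,4,3,0,1,4,3,3,1,4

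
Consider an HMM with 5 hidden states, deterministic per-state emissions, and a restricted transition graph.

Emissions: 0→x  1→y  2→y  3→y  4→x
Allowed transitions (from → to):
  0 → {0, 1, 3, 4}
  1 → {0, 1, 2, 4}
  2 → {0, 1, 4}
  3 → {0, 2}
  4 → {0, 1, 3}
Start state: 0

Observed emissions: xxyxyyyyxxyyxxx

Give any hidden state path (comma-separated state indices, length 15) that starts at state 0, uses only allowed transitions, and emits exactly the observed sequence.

0,0,1,4,3,2,1,1,4,0,3,2,0,0,4

  t0 'x' -> {0,4}, take 0 (start)
  t1 'x' -> {0,4}, take 0 (0->0 ok)
  t2 'y' -> {1,2,3}, take 1 (0->1 ok)
  t3 'x' -> {0,4}, take 4 (1->4 ok)
  t4 'y' -> {1,2,3}, take 3 (4->3 ok)
  t5 'y' -> {1,2,3}, take 2 (3->2 ok)
  t6 'y' -> {1,2,3}, take 1 (2->1 ok)
  t7 'y' -> {1,2,3}, take 1 (1->1 ok)
  t8 'x' -> {0,4}, take 4 (1->4 ok)
  t9 'x' -> {0,4}, take 0 (4->0 ok)
  t10 'y' -> {1,2,3}, take 3 (0->3 ok)
  t11 'y' -> {1,2,3}, take 2 (3->2 ok)
  t12 'x' -> {0,4}, take 0 (2->0 ok)
  t13 'x' -> {0,4}, take 0 (0->0 ok)
  t14 'x' -> {0,4}, take 4 (0->4 ok)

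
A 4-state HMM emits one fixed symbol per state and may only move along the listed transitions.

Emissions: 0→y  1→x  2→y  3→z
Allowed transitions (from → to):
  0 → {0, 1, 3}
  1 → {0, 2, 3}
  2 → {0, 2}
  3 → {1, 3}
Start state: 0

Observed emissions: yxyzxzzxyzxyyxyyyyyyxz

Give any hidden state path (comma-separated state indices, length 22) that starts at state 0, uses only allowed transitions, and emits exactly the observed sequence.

0,1,0,3,1,3,3,1,0,3,1,2,0,1,2,2,2,2,2,0,1,3

  t0 'y' -> {0,2}, take 0 (start)
  t1 'x' -> {1}, take 1 (0->1 ok)
  t2 'y' -> {0,2}, take 0 (1->0 ok)
  t3 'z' -> {3}, take 3 (0->3 ok)
  t4 'x' -> {1}, take 1 (3->1 ok)
  t5 'z' -> {3}, take 3 (1->3 ok)
  t6 'z' -> {3}, take 3 (3->3 ok)
  t7 'x' -> {1}, take 1 (3->1 ok)
  t8 'y' -> {0,2}, take 0 (1->0 ok)
  t9 'z' -> {3}, take 3 (0->3 ok)
  t10 'x' -> {1}, take 1 (3->1 ok)
  t11 'y' -> {0,2}, take 2 (1->2 ok)
  t12 'y' -> {0,2}, take 0 (2->0 ok)
  t13 'x' -> {1}, take 1 (0->1 ok)
  t14 'y' -> {0,2}, take 2 (1->2 ok)
  t15 'y' -> {0,2}, take 2 (2->2 ok)
  t16 'y' -> {0,2}, take 2 (2->2 ok)
  t17 'y' -> {0,2}, take 2 (2->2 ok)
  t18 'y' -> {0,2}, take 2 (2->2 ok)
  t19 'y' -> {0,2}, take 0 (2->0 ok)
  t20 'x' -> {1}, take 1 (0->1 ok)
  t21 'z' -> {3}, take 3 (1->3 ok)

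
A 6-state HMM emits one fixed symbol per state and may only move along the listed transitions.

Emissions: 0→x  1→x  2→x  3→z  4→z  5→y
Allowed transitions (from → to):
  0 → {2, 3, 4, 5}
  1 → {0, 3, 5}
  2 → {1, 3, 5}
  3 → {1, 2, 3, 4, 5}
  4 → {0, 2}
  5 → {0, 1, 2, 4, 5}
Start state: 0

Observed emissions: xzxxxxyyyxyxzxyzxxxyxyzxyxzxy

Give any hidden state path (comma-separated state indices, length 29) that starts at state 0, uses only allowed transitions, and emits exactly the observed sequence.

0,3,1,0,2,1,5,5,5,0,5,0,4,2,5,4,0,2,1,5,2,5,4,2,5,2,3,1,5

  t0 'x' -> {0,1,2}, take 0 (start)
  t1 'z' -> {3,4}, take 3 (0->3 ok)
  t2 'x' -> {0,1,2}, take 1 (3->1 ok)
  t3 'x' -> {0,1,2}, take 0 (1->0 ok)
  t4 'x' -> {0,1,2}, take 2 (0->2 ok)
  t5 'x' -> {0,1,2}, take 1 (2->1 ok)
  t6 'y' -> {5}, take 5 (1->5 ok)
  t7 'y' -> {5}, take 5 (5->5 ok)
  t8 'y' -> {5}, take 5 (5->5 ok)
  t9 'x' -> {0,1,2}, take 0 (5->0 ok)
  t10 'y' -> {5}, take 5 (0->5 ok)
  t11 'x' -> {0,1,2}, take 0 (5->0 ok)
  t12 'z' -> {3,4}, take 4 (0->4 ok)
  t13 'x' -> {0,1,2}, take 2 (4->2 ok)
  t14 'y' -> {5}, take 5 (2->5 ok)
  t15 'z' -> {3,4}, take 4 (5->4 ok)
  t16 'x' -> {0,1,2}, take 0 (4->0 ok)
  t17 'x' -> {0,1,2}, take 2 (0->2 ok)
  t18 'x' -> {0,1,2}, take 1 (2->1 ok)
  t19 'y' -> {5}, take 5 (1->5 ok)
  t20 'x' -> {0,1,2}, take 2 (5->2 ok)
  t21 'y' -> {5}, take 5 (2->5 ok)
  t22 'z' -> {3,4}, take 4 (5->4 ok)
  t23 'x' -> {0,1,2}, take 2 (4->2 ok)
  t24 'y' -> {5}, take 5 (2->5 ok)
  t25 'x' -> {0,1,2}, take 2 (5->2 ok)
  t26 'z' -> {3,4}, take 3 (2->3 ok)
  t27 'x' -> {0,1,2}, take 1 (3->1 ok)
  t28 'y' -> {5}, take 5 (1->5 ok)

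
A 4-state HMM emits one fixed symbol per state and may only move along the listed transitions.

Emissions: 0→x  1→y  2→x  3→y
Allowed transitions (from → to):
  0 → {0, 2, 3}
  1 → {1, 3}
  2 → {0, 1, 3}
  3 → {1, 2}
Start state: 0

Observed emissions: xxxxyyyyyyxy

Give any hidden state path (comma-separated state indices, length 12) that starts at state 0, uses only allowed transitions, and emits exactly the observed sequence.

  0: obs=x cand={0,2} pick 0 [start]
  1: obs=x cand={0,2} pick 2 [0->2 ok]
  2: obs=x cand={0,2} pick 0 [2->0 ok]
  3: obs=x cand={0,2} pick 2 [0->2 ok]
  4: obs=y cand={1,3} pick 1 [2->1 ok]
  5: obs=y cand={1,3} pick 3 [1->3 ok]
  6: obs=y cand={1,3} pick 1 [3->1 ok]
  7: obs=y cand={1,3} pick 3 [1->3 ok]
  8: obs=y cand={1,3} pick 1 [3->1 ok]
  9: obs=y cand={1,3} pick 3 [1->3 ok]
  10: obs=x cand={0,2} pick 2 [3->2 ok]
  11: obs=y cand={1,3} pick 1 [2->1 ok]

0,2,0,2,1,3,1,3,1,3,2,1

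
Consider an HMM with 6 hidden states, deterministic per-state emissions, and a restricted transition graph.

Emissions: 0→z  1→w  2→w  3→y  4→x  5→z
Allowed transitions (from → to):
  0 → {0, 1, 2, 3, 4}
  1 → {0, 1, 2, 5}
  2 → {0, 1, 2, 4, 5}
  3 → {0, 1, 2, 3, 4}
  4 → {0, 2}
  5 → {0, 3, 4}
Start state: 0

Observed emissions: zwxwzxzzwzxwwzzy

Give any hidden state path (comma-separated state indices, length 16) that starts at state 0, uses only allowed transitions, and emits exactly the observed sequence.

  [0] z  {0,5}  => 0  start
  [1] w  {1,2}  => 2  0->2 ok
  [2] x  {4}  => 4  2->4 ok
  [3] w  {1,2}  => 2  4->2 ok
  [4] z  {0,5}  => 0  2->0 ok
  [5] x  {4}  => 4  0->4 ok
  [6] z  {0,5}  => 0  4->0 ok
  [7] z  {0,5}  => 0  0->0 ok
  [8] w  {1,2}  => 2  0->2 ok
  [9] z  {0,5}  => 5  2->5 ok
  [10] x  {4}  => 4  5->4 ok
  [11] w  {1,2}  => 2  4->2 ok
  [12] w  {1,2}  => 2  2->2 ok
  [13] z  {0,5}  => 5  2->5 ok
  [14] z  {0,5}  => 0  5->0 ok
  [15] y  {3}  => 3  0->3 ok

0,2,4,2,0,4,0,0,2,5,4,2,2,5,0,3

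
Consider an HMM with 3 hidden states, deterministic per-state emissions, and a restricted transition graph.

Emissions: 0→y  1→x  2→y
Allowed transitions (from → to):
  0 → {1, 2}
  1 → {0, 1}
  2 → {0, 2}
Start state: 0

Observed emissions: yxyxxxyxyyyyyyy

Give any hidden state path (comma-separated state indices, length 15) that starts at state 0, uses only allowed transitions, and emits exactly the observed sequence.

  [0] y  {0,2}  => 0  start
  [1] x  {1}  => 1  0->1 ok
  [2] y  {0,2}  => 0  1->0 ok
  [3] x  {1}  => 1  0->1 ok
  [4] x  {1}  => 1  1->1 ok
  [5] x  {1}  => 1  1->1 ok
  [6] y  {0,2}  => 0  1->0 ok
  [7] x  {1}  => 1  0->1 ok
  [8] y  {0,2}  => 0  1->0 ok
  [9] y  {0,2}  => 2  0->2 ok
  [10] y  {0,2}  => 2  2->2 ok
  [11] y  {0,2}  => 2  2->2 ok
  [12] y  {0,2}  => 2  2->2 ok
  [13] y  {0,2}  => 2  2->2 ok
  [14] y  {0,2}  => 2  2->2 ok

0,1,0,1,1,1,0,1,0,2,2,2,2,2,2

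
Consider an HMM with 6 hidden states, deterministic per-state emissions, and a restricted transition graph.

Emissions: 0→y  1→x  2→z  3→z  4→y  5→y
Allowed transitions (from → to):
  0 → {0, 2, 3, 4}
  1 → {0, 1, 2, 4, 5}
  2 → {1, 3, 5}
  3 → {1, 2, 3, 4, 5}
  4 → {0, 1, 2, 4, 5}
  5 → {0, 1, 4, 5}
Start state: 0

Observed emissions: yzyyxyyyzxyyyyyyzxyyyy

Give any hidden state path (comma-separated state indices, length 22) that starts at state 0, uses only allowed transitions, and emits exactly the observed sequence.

  t0 'y' -> {0,4,5}, take 0 (start)
  t1 'z' -> {2,3}, take 2 (0->2 ok)
  t2 'y' -> {0,4,5}, take 5 (2->5 ok)
  t3 'y' -> {0,4,5}, take 4 (5->4 ok)
  t4 'x' -> {1}, take 1 (4->1 ok)
  t5 'y' -> {0,4,5}, take 5 (1->5 ok)
  t6 'y' -> {0,4,5}, take 0 (5->0 ok)
  t7 'y' -> {0,4,5}, take 0 (0->0 ok)
  t8 'z' -> {2,3}, take 3 (0->3 ok)
  t9 'x' -> {1}, take 1 (3->1 ok)
  t10 'y' -> {0,4,5}, take 0 (1->0 ok)
  t11 'y' -> {0,4,5}, take 4 (0->4 ok)
  t12 'y' -> {0,4,5}, take 5 (4->5 ok)
  t13 'y' -> {0,4,5}, take 0 (5->0 ok)
  t14 'y' -> {0,4,5}, take 0 (0->0 ok)
  t15 'y' -> {0,4,5}, take 4 (0->4 ok)
  t16 'z' -> {2,3}, take 2 (4->2 ok)
  t17 'x' -> {1}, take 1 (2->1 ok)
  t18 'y' -> {0,4,5}, take 5 (1->5 ok)
  t19 'y' -> {0,4,5}, take 5 (5->5 ok)
  t20 'y' -> {0,4,5}, take 5 (5->5 ok)
  t21 'y' -> {0,4,5}, take 4 (5->4 ok)

0,2,5,4,1,5,0,0,3,1,0,4,5,0,0,4,2,1,5,5,5,4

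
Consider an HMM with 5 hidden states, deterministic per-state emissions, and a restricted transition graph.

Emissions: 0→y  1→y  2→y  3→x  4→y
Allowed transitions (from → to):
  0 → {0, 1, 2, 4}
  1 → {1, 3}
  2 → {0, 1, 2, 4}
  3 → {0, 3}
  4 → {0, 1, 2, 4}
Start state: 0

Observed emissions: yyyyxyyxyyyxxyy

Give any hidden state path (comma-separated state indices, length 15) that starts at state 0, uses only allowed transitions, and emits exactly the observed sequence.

0,4,4,1,3,0,1,3,0,1,1,3,3,0,1

  t0 'y' -> {0,1,2,4}, take 0 (start)
  t1 'y' -> {0,1,2,4}, take 4 (0->4 ok)
  t2 'y' -> {0,1,2,4}, take 4 (4->4 ok)
  t3 'y' -> {0,1,2,4}, take 1 (4->1 ok)
  t4 'x' -> {3}, take 3 (1->3 ok)
  t5 'y' -> {0,1,2,4}, take 0 (3->0 ok)
  t6 'y' -> {0,1,2,4}, take 1 (0->1 ok)
  t7 'x' -> {3}, take 3 (1->3 ok)
  t8 'y' -> {0,1,2,4}, take 0 (3->0 ok)
  t9 'y' -> {0,1,2,4}, take 1 (0->1 ok)
  t10 'y' -> {0,1,2,4}, take 1 (1->1 ok)
  t11 'x' -> {3}, take 3 (1->3 ok)
  t12 'x' -> {3}, take 3 (3->3 ok)
  t13 'y' -> {0,1,2,4}, take 0 (3->0 ok)
  t14 'y' -> {0,1,2,4}, take 1 (0->1 ok)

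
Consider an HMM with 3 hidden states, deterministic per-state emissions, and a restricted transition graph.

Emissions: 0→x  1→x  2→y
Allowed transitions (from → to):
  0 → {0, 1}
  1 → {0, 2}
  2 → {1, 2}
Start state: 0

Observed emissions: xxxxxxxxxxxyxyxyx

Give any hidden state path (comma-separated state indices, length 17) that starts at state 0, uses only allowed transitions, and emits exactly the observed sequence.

  [0] x  {0,1}  => 0  start
  [1] x  {0,1}  => 1  0->1 ok
  [2] x  {0,1}  => 0  1->0 ok
  [3] x  {0,1}  => 0  0->0 ok
  [4] x  {0,1}  => 1  0->1 ok
  [5] x  {0,1}  => 0  1->0 ok
  [6] x  {0,1}  => 0  0->0 ok
  [7] x  {0,1}  => 0  0->0 ok
  [8] x  {0,1}  => 1  0->1 ok
  [9] x  {0,1}  => 0  1->0 ok
  [10] x  {0,1}  => 1  0->1 ok
  [11] y  {2}  => 2  1->2 ok
  [12] x  {0,1}  => 1  2->1 ok
  [13] y  {2}  => 2  1->2 ok
  [14] x  {0,1}  => 1  2->1 ok
  [15] y  {2}  => 2  1->2 ok
  [16] x  {0,1}  => 1  2->1 ok

0,1,0,0,1,0,0,0,1,0,1,2,1,2,1,2,1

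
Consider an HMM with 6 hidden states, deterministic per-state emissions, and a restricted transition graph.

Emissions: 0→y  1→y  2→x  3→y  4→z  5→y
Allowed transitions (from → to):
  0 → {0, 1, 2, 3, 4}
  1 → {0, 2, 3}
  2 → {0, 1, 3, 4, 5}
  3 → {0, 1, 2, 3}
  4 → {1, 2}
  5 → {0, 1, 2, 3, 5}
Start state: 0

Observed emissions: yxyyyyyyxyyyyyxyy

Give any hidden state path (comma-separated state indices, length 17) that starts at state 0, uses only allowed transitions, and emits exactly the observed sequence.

0,2,1,0,1,3,1,3,2,5,3,3,0,1,2,1,3

  [0] y  {0,1,3,5}  => 0  start
  [1] x  {2}  => 2  0->2 ok
  [2] y  {0,1,3,5}  => 1  2->1 ok
  [3] y  {0,1,3,5}  => 0  1->0 ok
  [4] y  {0,1,3,5}  => 1  0->1 ok
  [5] y  {0,1,3,5}  => 3  1->3 ok
  [6] y  {0,1,3,5}  => 1  3->1 ok
  [7] y  {0,1,3,5}  => 3  1->3 ok
  [8] x  {2}  => 2  3->2 ok
  [9] y  {0,1,3,5}  => 5  2->5 ok
  [10] y  {0,1,3,5}  => 3  5->3 ok
  [11] y  {0,1,3,5}  => 3  3->3 ok
  [12] y  {0,1,3,5}  => 0  3->0 ok
  [13] y  {0,1,3,5}  => 1  0->1 ok
  [14] x  {2}  => 2  1->2 ok
  [15] y  {0,1,3,5}  => 1  2->1 ok
  [16] y  {0,1,3,5}  => 3  1->3 ok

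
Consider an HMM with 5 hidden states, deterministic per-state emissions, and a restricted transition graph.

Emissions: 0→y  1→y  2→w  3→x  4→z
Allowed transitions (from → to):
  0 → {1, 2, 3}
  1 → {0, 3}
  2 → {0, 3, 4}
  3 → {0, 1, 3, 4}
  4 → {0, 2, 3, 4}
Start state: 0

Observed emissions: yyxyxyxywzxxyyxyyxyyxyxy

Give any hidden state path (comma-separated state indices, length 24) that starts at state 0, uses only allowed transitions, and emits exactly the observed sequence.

0,1,3,1,3,0,3,0,2,4,3,3,1,0,3,0,1,3,0,1,3,0,3,0

  [0] y  {0,1}  => 0  start
  [1] y  {0,1}  => 1  0->1 ok
  [2] x  {3}  => 3  1->3 ok
  [3] y  {0,1}  => 1  3->1 ok
  [4] x  {3}  => 3  1->3 ok
  [5] y  {0,1}  => 0  3->0 ok
  [6] x  {3}  => 3  0->3 ok
  [7] y  {0,1}  => 0  3->0 ok
  [8] w  {2}  => 2  0->2 ok
  [9] z  {4}  => 4  2->4 ok
  [10] x  {3}  => 3  4->3 ok
  [11] x  {3}  => 3  3->3 ok
  [12] y  {0,1}  => 1  3->1 ok
  [13] y  {0,1}  => 0  1->0 ok
  [14] x  {3}  => 3  0->3 ok
  [15] y  {0,1}  => 0  3->0 ok
  [16] y  {0,1}  => 1  0->1 ok
  [17] x  {3}  => 3  1->3 ok
  [18] y  {0,1}  => 0  3->0 ok
  [19] y  {0,1}  => 1  0->1 ok
  [20] x  {3}  => 3  1->3 ok
  [21] y  {0,1}  => 0  3->0 ok
  [22] x  {3}  => 3  0->3 ok
  [23] y  {0,1}  => 0  3->0 ok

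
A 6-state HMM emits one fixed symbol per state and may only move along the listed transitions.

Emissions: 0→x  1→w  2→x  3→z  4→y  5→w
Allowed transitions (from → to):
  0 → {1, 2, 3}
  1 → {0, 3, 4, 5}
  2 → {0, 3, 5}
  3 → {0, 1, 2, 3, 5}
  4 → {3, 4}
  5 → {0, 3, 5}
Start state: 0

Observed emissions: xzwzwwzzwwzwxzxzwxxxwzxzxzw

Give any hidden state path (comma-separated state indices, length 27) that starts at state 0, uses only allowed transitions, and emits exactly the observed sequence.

  0: obs=x cand={0,2} pick 0 [start]
  1: obs=z cand={3} pick 3 [0->3 ok]
  2: obs=w cand={1,5} pick 5 [3->5 ok]
  3: obs=z cand={3} pick 3 [5->3 ok]
  4: obs=w cand={1,5} pick 1 [3->1 ok]
  5: obs=w cand={1,5} pick 5 [1->5 ok]
  6: obs=z cand={3} pick 3 [5->3 ok]
  7: obs=z cand={3} pick 3 [3->3 ok]
  8: obs=w cand={1,5} pick 5 [3->5 ok]
  9: obs=w cand={1,5} pick 5 [5->5 ok]
  10: obs=z cand={3} pick 3 [5->3 ok]
  11: obs=w cand={1,5} pick 5 [3->5 ok]
  12: obs=x cand={0,2} pick 0 [5->0 ok]
  13: obs=z cand={3} pick 3 [0->3 ok]
  14: obs=x cand={0,2} pick 0 [3->0 ok]
  15: obs=z cand={3} pick 3 [0->3 ok]
  16: obs=w cand={1,5} pick 1 [3->1 ok]
  17: obs=x cand={0,2} pick 0 [1->0 ok]
  18: obs=x cand={0,2} pick 2 [0->2 ok]
  19: obs=x cand={0,2} pick 0 [2->0 ok]
  20: obs=w cand={1,5} pick 1 [0->1 ok]
  21: obs=z cand={3} pick 3 [1->3 ok]
  22: obs=x cand={0,2} pick 0 [3->0 ok]
  23: obs=z cand={3} pick 3 [0->3 ok]
  24: obs=x cand={0,2} pick 0 [3->0 ok]
  25: obs=z cand={3} pick 3 [0->3 ok]
  26: obs=w cand={1,5} pick 5 [3->5 ok]

0,3,5,3,1,5,3,3,5,5,3,5,0,3,0,3,1,0,2,0,1,3,0,3,0,3,5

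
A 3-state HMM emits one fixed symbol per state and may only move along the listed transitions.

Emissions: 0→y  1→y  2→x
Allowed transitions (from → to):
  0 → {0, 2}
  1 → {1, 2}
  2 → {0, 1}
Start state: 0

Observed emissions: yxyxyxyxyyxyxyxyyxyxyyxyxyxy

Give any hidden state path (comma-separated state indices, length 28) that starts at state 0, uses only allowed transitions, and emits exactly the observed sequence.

  pos 0: y in {0,1}, choose 0; start
  pos 1: x in {2}, choose 2; 0->2 ok
  pos 2: y in {0,1}, choose 0; 2->0 ok
  pos 3: x in {2}, choose 2; 0->2 ok
  pos 4: y in {0,1}, choose 0; 2->0 ok
  pos 5: x in {2}, choose 2; 0->2 ok
  pos 6: y in {0,1}, choose 0; 2->0 ok
  pos 7: x in {2}, choose 2; 0->2 ok
  pos 8: y in {0,1}, choose 0; 2->0 ok
  pos 9: y in {0,1}, choose 0; 0->0 ok
  pos 10: x in {2}, choose 2; 0->2 ok
  pos 11: y in {0,1}, choose 0; 2->0 ok
  pos 12: x in {2}, choose 2; 0->2 ok
  pos 13: y in {0,1}, choose 1; 2->1 ok
  pos 14: x in {2}, choose 2; 1->2 ok
  pos 15: y in {0,1}, choose 0; 2->0 ok
  pos 16: y in {0,1}, choose 0; 0->0 ok
  pos 17: x in {2}, choose 2; 0->2 ok
  pos 18: y in {0,1}, choose 0; 2->0 ok
  pos 19: x in {2}, choose 2; 0->2 ok
  pos 20: y in {0,1}, choose 1; 2->1 ok
  pos 21: y in {0,1}, choose 1; 1->1 ok
  pos 22: x in {2}, choose 2; 1->2 ok
  pos 23: y in {0,1}, choose 0; 2->0 ok
  pos 24: x in {2}, choose 2; 0->2 ok
  pos 25: y in {0,1}, choose 1; 2->1 ok
  pos 26: x in {2}, choose 2; 1->2 ok
  pos 27: y in {0,1}, choose 0; 2->0 ok

0,2,0,2,0,2,0,2,0,0,2,0,2,1,2,0,0,2,0,2,1,1,2,0,2,1,2,0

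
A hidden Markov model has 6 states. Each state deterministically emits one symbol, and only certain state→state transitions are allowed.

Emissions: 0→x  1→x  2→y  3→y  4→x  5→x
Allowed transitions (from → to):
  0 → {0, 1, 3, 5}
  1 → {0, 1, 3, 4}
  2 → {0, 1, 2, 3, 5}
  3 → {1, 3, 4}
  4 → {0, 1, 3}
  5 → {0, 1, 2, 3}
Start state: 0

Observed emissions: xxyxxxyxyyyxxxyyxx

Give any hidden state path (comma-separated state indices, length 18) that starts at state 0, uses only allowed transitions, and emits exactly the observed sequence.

  pos 0: x in {0,1,4,5}, choose 0; start
  pos 1: x in {0,1,4,5}, choose 0; 0->0 ok
  pos 2: y in {2,3}, choose 3; 0->3 ok
  pos 3: x in {0,1,4,5}, choose 4; 3->4 ok
  pos 4: x in {0,1,4,5}, choose 0; 4->0 ok
  pos 5: x in {0,1,4,5}, choose 5; 0->5 ok
  pos 6: y in {2,3}, choose 2; 5->2 ok
  pos 7: x in {0,1,4,5}, choose 5; 2->5 ok
  pos 8: y in {2,3}, choose 2; 5->2 ok
  pos 9: y in {2,3}, choose 3; 2->3 ok
  pos 10: y in {2,3}, choose 3; 3->3 ok
  pos 11: x in {0,1,4,5}, choose 4; 3->4 ok
  pos 12: x in {0,1,4,5}, choose 0; 4->0 ok
  pos 13: x in {0,1,4,5}, choose 5; 0->5 ok
  pos 14: y in {2,3}, choose 2; 5->2 ok
  pos 15: y in {2,3}, choose 3; 2->3 ok
  pos 16: x in {0,1,4,5}, choose 4; 3->4 ok
  pos 17: x in {0,1,4,5}, choose 0; 4->0 ok

0,0,3,4,0,5,2,5,2,3,3,4,0,5,2,3,4,0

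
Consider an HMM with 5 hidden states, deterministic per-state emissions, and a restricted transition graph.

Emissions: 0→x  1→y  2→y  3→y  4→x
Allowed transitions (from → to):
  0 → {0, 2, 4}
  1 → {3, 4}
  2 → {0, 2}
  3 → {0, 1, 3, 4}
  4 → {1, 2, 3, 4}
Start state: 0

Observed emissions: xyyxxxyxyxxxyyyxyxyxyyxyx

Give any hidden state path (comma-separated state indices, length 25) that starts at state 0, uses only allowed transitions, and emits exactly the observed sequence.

  [0] x  {0,4}  => 0  start
  [1] y  {1,2,3}  => 2  0->2 ok
  [2] y  {1,2,3}  => 2  2->2 ok
  [3] x  {0,4}  => 0  2->0 ok
  [4] x  {0,4}  => 0  0->0 ok
  [5] x  {0,4}  => 4  0->4 ok
  [6] y  {1,2,3}  => 2  4->2 ok
  [7] x  {0,4}  => 0  2->0 ok
  [8] y  {1,2,3}  => 2  0->2 ok
  [9] x  {0,4}  => 0  2->0 ok
  [10] x  {0,4}  => 0  0->0 ok
  [11] x  {0,4}  => 4  0->4 ok
  [12] y  {1,2,3}  => 1  4->1 ok
  [13] y  {1,2,3}  => 3  1->3 ok
  [14] y  {1,2,3}  => 1  3->1 ok
  [15] x  {0,4}  => 4  1->4 ok
  [16] y  {1,2,3}  => 1  4->1 ok
  [17] x  {0,4}  => 4  1->4 ok
  [18] y  {1,2,3}  => 1  4->1 ok
  [19] x  {0,4}  => 4  1->4 ok
  [20] y  {1,2,3}  => 3  4->3 ok
  [21] y  {1,2,3}  => 1  3->1 ok
  [22] x  {0,4}  => 4  1->4 ok
  [23] y  {1,2,3}  => 3  4->3 ok
  [24] x  {0,4}  => 4  3->4 ok

0,2,2,0,0,4,2,0,2,0,0,4,1,3,1,4,1,4,1,4,3,1,4,3,4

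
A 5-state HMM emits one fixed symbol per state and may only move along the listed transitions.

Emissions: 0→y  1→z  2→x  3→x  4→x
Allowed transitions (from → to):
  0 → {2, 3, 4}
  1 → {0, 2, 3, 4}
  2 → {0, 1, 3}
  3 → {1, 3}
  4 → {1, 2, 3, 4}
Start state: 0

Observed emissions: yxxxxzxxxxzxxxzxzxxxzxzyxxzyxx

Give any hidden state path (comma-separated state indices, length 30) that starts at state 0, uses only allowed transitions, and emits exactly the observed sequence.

0,2,3,3,3,1,4,4,2,3,1,2,3,3,1,4,1,2,3,3,1,3,1,0,4,2,1,0,4,4

  t0 'y' -> {0}, take 0 (start)
  t1 'x' -> {2,3,4}, take 2 (0->2 ok)
  t2 'x' -> {2,3,4}, take 3 (2->3 ok)
  t3 'x' -> {2,3,4}, take 3 (3->3 ok)
  t4 'x' -> {2,3,4}, take 3 (3->3 ok)
  t5 'z' -> {1}, take 1 (3->1 ok)
  t6 'x' -> {2,3,4}, take 4 (1->4 ok)
  t7 'x' -> {2,3,4}, take 4 (4->4 ok)
  t8 'x' -> {2,3,4}, take 2 (4->2 ok)
  t9 'x' -> {2,3,4}, take 3 (2->3 ok)
  t10 'z' -> {1}, take 1 (3->1 ok)
  t11 'x' -> {2,3,4}, take 2 (1->2 ok)
  t12 'x' -> {2,3,4}, take 3 (2->3 ok)
  t13 'x' -> {2,3,4}, take 3 (3->3 ok)
  t14 'z' -> {1}, take 1 (3->1 ok)
  t15 'x' -> {2,3,4}, take 4 (1->4 ok)
  t16 'z' -> {1}, take 1 (4->1 ok)
  t17 'x' -> {2,3,4}, take 2 (1->2 ok)
  t18 'x' -> {2,3,4}, take 3 (2->3 ok)
  t19 'x' -> {2,3,4}, take 3 (3->3 ok)
  t20 'z' -> {1}, take 1 (3->1 ok)
  t21 'x' -> {2,3,4}, take 3 (1->3 ok)
  t22 'z' -> {1}, take 1 (3->1 ok)
  t23 'y' -> {0}, take 0 (1->0 ok)
  t24 'x' -> {2,3,4}, take 4 (0->4 ok)
  t25 'x' -> {2,3,4}, take 2 (4->2 ok)
  t26 'z' -> {1}, take 1 (2->1 ok)
  t27 'y' -> {0}, take 0 (1->0 ok)
  t28 'x' -> {2,3,4}, take 4 (0->4 ok)
  t29 'x' -> {2,3,4}, take 4 (4->4 ok)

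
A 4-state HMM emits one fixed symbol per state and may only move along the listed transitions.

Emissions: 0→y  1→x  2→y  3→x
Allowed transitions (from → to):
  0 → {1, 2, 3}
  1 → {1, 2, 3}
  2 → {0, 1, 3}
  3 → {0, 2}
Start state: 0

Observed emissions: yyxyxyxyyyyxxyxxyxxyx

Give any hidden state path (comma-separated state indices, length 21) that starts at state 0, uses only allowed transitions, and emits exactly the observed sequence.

  [0] y  {0,2}  => 0  start
  [1] y  {0,2}  => 2  0->2 ok
  [2] x  {1,3}  => 3  2->3 ok
  [3] y  {0,2}  => 0  3->0 ok
  [4] x  {1,3}  => 1  0->1 ok
  [5] y  {0,2}  => 2  1->2 ok
  [6] x  {1,3}  => 1  2->1 ok
  [7] y  {0,2}  => 2  1->2 ok
  [8] y  {0,2}  => 0  2->0 ok
  [9] y  {0,2}  => 2  0->2 ok
  [10] y  {0,2}  => 0  2->0 ok
  [11] x  {1,3}  => 1  0->1 ok
  [12] x  {1,3}  => 3  1->3 ok
  [13] y  {0,2}  => 2  3->2 ok
  [14] x  {1,3}  => 1  2->1 ok
  [15] x  {1,3}  => 3  1->3 ok
  [16] y  {0,2}  => 0  3->0 ok
  [17] x  {1,3}  => 1  0->1 ok
  [18] x  {1,3}  => 1  1->1 ok
  [19] y  {0,2}  => 2  1->2 ok
  [20] x  {1,3}  => 1  2->1 ok

0,2,3,0,1,2,1,2,0,2,0,1,3,2,1,3,0,1,1,2,1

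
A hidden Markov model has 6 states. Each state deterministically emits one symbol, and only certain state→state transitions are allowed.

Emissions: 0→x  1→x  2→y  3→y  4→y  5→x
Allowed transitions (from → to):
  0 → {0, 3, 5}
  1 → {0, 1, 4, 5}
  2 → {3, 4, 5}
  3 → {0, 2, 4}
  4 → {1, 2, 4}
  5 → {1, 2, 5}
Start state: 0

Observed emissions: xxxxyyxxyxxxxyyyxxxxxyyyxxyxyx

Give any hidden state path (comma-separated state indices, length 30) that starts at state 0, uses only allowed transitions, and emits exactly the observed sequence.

0,0,0,5,2,3,0,0,3,0,5,1,1,4,2,4,1,0,5,5,5,2,4,2,5,1,4,1,4,1

  0: obs=x cand={0,1,5} pick 0 [start]
  1: obs=x cand={0,1,5} pick 0 [0->0 ok]
  2: obs=x cand={0,1,5} pick 0 [0->0 ok]
  3: obs=x cand={0,1,5} pick 5 [0->5 ok]
  4: obs=y cand={2,3,4} pick 2 [5->2 ok]
  5: obs=y cand={2,3,4} pick 3 [2->3 ok]
  6: obs=x cand={0,1,5} pick 0 [3->0 ok]
  7: obs=x cand={0,1,5} pick 0 [0->0 ok]
  8: obs=y cand={2,3,4} pick 3 [0->3 ok]
  9: obs=x cand={0,1,5} pick 0 [3->0 ok]
  10: obs=x cand={0,1,5} pick 5 [0->5 ok]
  11: obs=x cand={0,1,5} pick 1 [5->1 ok]
  12: obs=x cand={0,1,5} pick 1 [1->1 ok]
  13: obs=y cand={2,3,4} pick 4 [1->4 ok]
  14: obs=y cand={2,3,4} pick 2 [4->2 ok]
  15: obs=y cand={2,3,4} pick 4 [2->4 ok]
  16: obs=x cand={0,1,5} pick 1 [4->1 ok]
  17: obs=x cand={0,1,5} pick 0 [1->0 ok]
  18: obs=x cand={0,1,5} pick 5 [0->5 ok]
  19: obs=x cand={0,1,5} pick 5 [5->5 ok]
  20: obs=x cand={0,1,5} pick 5 [5->5 ok]
  21: obs=y cand={2,3,4} pick 2 [5->2 ok]
  22: obs=y cand={2,3,4} pick 4 [2->4 ok]
  23: obs=y cand={2,3,4} pick 2 [4->2 ok]
  24: obs=x cand={0,1,5} pick 5 [2->5 ok]
  25: obs=x cand={0,1,5} pick 1 [5->1 ok]
  26: obs=y cand={2,3,4} pick 4 [1->4 ok]
  27: obs=x cand={0,1,5} pick 1 [4->1 ok]
  28: obs=y cand={2,3,4} pick 4 [1->4 ok]
  29: obs=x cand={0,1,5} pick 1 [4->1 ok]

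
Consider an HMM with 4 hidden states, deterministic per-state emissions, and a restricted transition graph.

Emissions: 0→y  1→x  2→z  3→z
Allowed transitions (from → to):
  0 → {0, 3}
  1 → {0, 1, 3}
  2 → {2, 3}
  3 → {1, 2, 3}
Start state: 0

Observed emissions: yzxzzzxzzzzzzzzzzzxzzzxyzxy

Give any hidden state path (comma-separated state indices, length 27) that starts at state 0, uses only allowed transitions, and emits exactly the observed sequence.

  t0 'y' -> {0}, take 0 (start)
  t1 'z' -> {2,3}, take 3 (0->3 ok)
  t2 'x' -> {1}, take 1 (3->1 ok)
  t3 'z' -> {2,3}, take 3 (1->3 ok)
  t4 'z' -> {2,3}, take 2 (3->2 ok)
  t5 'z' -> {2,3}, take 3 (2->3 ok)
  t6 'x' -> {1}, take 1 (3->1 ok)
  t7 'z' -> {2,3}, take 3 (1->3 ok)
  t8 'z' -> {2,3}, take 2 (3->2 ok)
  t9 'z' -> {2,3}, take 2 (2->2 ok)
  t10 'z' -> {2,3}, take 3 (2->3 ok)
  t11 'z' -> {2,3}, take 2 (3->2 ok)
  t12 'z' -> {2,3}, take 2 (2->2 ok)
  t13 'z' -> {2,3}, take 2 (2->2 ok)
  t14 'z' -> {2,3}, take 3 (2->3 ok)
  t15 'z' -> {2,3}, take 2 (3->2 ok)
  t16 'z' -> {2,3}, take 2 (2->2 ok)
  t17 'z' -> {2,3}, take 3 (2->3 ok)
  t18 'x' -> {1}, take 1 (3->1 ok)
  t19 'z' -> {2,3}, take 3 (1->3 ok)
  t20 'z' -> {2,3}, take 2 (3->2 ok)
  t21 'z' -> {2,3}, take 3 (2->3 ok)
  t22 'x' -> {1}, take 1 (3->1 ok)
  t23 'y' -> {0}, take 0 (1->0 ok)
  t24 'z' -> {2,3}, take 3 (0->3 ok)
  t25 'x' -> {1}, take 1 (3->1 ok)
  t26 'y' -> {0}, take 0 (1->0 ok)

0,3,1,3,2,3,1,3,2,2,3,2,2,2,3,2,2,3,1,3,2,3,1,0,3,1,0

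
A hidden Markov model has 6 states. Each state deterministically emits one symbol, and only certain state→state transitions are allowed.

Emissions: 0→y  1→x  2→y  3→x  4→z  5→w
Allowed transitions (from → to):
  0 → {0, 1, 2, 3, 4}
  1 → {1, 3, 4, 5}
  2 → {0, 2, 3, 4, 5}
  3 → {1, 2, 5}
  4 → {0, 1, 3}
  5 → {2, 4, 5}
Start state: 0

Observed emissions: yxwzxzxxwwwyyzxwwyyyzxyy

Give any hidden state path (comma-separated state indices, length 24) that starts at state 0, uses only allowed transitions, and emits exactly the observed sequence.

  pos 0: y in {0,2}, choose 0; start
  pos 1: x in {1,3}, choose 3; 0->3 ok
  pos 2: w in {5}, choose 5; 3->5 ok
  pos 3: z in {4}, choose 4; 5->4 ok
  pos 4: x in {1,3}, choose 1; 4->1 ok
  pos 5: z in {4}, choose 4; 1->4 ok
  pos 6: x in {1,3}, choose 1; 4->1 ok
  pos 7: x in {1,3}, choose 3; 1->3 ok
  pos 8: w in {5}, choose 5; 3->5 ok
  pos 9: w in {5}, choose 5; 5->5 ok
  pos 10: w in {5}, choose 5; 5->5 ok
  pos 11: y in {0,2}, choose 2; 5->2 ok
  pos 12: y in {0,2}, choose 2; 2->2 ok
  pos 13: z in {4}, choose 4; 2->4 ok
  pos 14: x in {1,3}, choose 1; 4->1 ok
  pos 15: w in {5}, choose 5; 1->5 ok
  pos 16: w in {5}, choose 5; 5->5 ok
  pos 17: y in {0,2}, choose 2; 5->2 ok
  pos 18: y in {0,2}, choose 2; 2->2 ok
  pos 19: y in {0,2}, choose 2; 2->2 ok
  pos 20: z in {4}, choose 4; 2->4 ok
  pos 21: x in {1,3}, choose 3; 4->3 ok
  pos 22: y in {0,2}, choose 2; 3->2 ok
  pos 23: y in {0,2}, choose 0; 2->0 ok

0,3,5,4,1,4,1,3,5,5,5,2,2,4,1,5,5,2,2,2,4,3,2,0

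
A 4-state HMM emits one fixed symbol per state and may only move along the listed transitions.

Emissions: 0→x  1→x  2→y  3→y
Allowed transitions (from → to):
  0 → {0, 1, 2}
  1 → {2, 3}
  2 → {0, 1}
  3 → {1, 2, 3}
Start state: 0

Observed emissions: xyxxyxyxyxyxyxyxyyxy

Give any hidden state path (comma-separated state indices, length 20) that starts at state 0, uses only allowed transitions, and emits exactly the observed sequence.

0,2,0,1,2,1,2,1,3,1,3,1,2,0,2,1,3,2,1,2

  0: obs=x cand={0,1} pick 0 [start]
  1: obs=y cand={2,3} pick 2 [0->2 ok]
  2: obs=x cand={0,1} pick 0 [2->0 ok]
  3: obs=x cand={0,1} pick 1 [0->1 ok]
  4: obs=y cand={2,3} pick 2 [1->2 ok]
  5: obs=x cand={0,1} pick 1 [2->1 ok]
  6: obs=y cand={2,3} pick 2 [1->2 ok]
  7: obs=x cand={0,1} pick 1 [2->1 ok]
  8: obs=y cand={2,3} pick 3 [1->3 ok]
  9: obs=x cand={0,1} pick 1 [3->1 ok]
  10: obs=y cand={2,3} pick 3 [1->3 ok]
  11: obs=x cand={0,1} pick 1 [3->1 ok]
  12: obs=y cand={2,3} pick 2 [1->2 ok]
  13: obs=x cand={0,1} pick 0 [2->0 ok]
  14: obs=y cand={2,3} pick 2 [0->2 ok]
  15: obs=x cand={0,1} pick 1 [2->1 ok]
  16: obs=y cand={2,3} pick 3 [1->3 ok]
  17: obs=y cand={2,3} pick 2 [3->2 ok]
  18: obs=x cand={0,1} pick 1 [2->1 ok]
  19: obs=y cand={2,3} pick 2 [1->2 ok]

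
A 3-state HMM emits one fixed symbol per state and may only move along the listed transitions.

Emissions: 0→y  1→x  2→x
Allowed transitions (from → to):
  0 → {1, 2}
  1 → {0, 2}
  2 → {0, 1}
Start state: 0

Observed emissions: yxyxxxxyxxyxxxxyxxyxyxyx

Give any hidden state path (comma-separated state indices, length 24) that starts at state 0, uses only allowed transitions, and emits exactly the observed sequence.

  t0 'y' -> {0}, take 0 (start)
  t1 'x' -> {1,2}, take 2 (0->2 ok)
  t2 'y' -> {0}, take 0 (2->0 ok)
  t3 'x' -> {1,2}, take 2 (0->2 ok)
  t4 'x' -> {1,2}, take 1 (2->1 ok)
  t5 'x' -> {1,2}, take 2 (1->2 ok)
  t6 'x' -> {1,2}, take 1 (2->1 ok)
  t7 'y' -> {0}, take 0 (1->0 ok)
  t8 'x' -> {1,2}, take 1 (0->1 ok)
  t9 'x' -> {1,2}, take 2 (1->2 ok)
  t10 'y' -> {0}, take 0 (2->0 ok)
  t11 'x' -> {1,2}, take 1 (0->1 ok)
  t12 'x' -> {1,2}, take 2 (1->2 ok)
  t13 'x' -> {1,2}, take 1 (2->1 ok)
  t14 'x' -> {1,2}, take 2 (1->2 ok)
  t15 'y' -> {0}, take 0 (2->0 ok)
  t16 'x' -> {1,2}, take 1 (0->1 ok)
  t17 'x' -> {1,2}, take 2 (1->2 ok)
  t18 'y' -> {0}, take 0 (2->0 ok)
  t19 'x' -> {1,2}, take 1 (0->1 ok)
  t20 'y' -> {0}, take 0 (1->0 ok)
  t21 'x' -> {1,2}, take 1 (0->1 ok)
  t22 'y' -> {0}, take 0 (1->0 ok)
  t23 'x' -> {1,2}, take 1 (0->1 ok)

0,2,0,2,1,2,1,0,1,2,0,1,2,1,2,0,1,2,0,1,0,1,0,1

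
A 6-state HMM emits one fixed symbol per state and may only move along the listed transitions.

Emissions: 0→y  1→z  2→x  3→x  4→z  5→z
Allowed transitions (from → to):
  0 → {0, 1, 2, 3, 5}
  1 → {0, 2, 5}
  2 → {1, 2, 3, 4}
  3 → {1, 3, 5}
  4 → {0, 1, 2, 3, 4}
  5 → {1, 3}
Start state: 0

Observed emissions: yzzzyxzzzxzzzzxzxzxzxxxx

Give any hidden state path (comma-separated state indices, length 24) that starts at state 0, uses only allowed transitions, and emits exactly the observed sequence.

  t0 'y' -> {0}, take 0 (start)
  t1 'z' -> {1,4,5}, take 1 (0->1 ok)
  t2 'z' -> {1,4,5}, take 5 (1->5 ok)
  t3 'z' -> {1,4,5}, take 1 (5->1 ok)
  t4 'y' -> {0}, take 0 (1->0 ok)
  t5 'x' -> {2,3}, take 2 (0->2 ok)
  t6 'z' -> {1,4,5}, take 4 (2->4 ok)
  t7 'z' -> {1,4,5}, take 1 (4->1 ok)
  t8 'z' -> {1,4,5}, take 5 (1->5 ok)
  t9 'x' -> {2,3}, take 3 (5->3 ok)
  t10 'z' -> {1,4,5}, take 1 (3->1 ok)
  t11 'z' -> {1,4,5}, take 5 (1->5 ok)
  t12 'z' -> {1,4,5}, take 1 (5->1 ok)
  t13 'z' -> {1,4,5}, take 5 (1->5 ok)
  t14 'x' -> {2,3}, take 3 (5->3 ok)
  t15 'z' -> {1,4,5}, take 5 (3->5 ok)
  t16 'x' -> {2,3}, take 3 (5->3 ok)
  t17 'z' -> {1,4,5}, take 5 (3->5 ok)
  t18 'x' -> {2,3}, take 3 (5->3 ok)
  t19 'z' -> {1,4,5}, take 1 (3->1 ok)
  t20 'x' -> {2,3}, take 2 (1->2 ok)
  t21 'x' -> {2,3}, take 3 (2->3 ok)
  t22 'x' -> {2,3}, take 3 (3->3 ok)
  t23 'x' -> {2,3}, take 3 (3->3 ok)

0,1,5,1,0,2,4,1,5,3,1,5,1,5,3,5,3,5,3,1,2,3,3,3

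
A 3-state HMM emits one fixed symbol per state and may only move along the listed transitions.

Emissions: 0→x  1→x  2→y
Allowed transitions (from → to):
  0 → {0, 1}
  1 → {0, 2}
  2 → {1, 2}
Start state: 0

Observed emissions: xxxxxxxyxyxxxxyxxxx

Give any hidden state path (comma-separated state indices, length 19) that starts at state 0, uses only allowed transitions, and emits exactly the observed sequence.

  t0 'x' -> {0,1}, take 0 (start)
  t1 'x' -> {0,1}, take 1 (0->1 ok)
  t2 'x' -> {0,1}, take 0 (1->0 ok)
  t3 'x' -> {0,1}, take 1 (0->1 ok)
  t4 'x' -> {0,1}, take 0 (1->0 ok)
  t5 'x' -> {0,1}, take 0 (0->0 ok)
  t6 'x' -> {0,1}, take 1 (0->1 ok)
  t7 'y' -> {2}, take 2 (1->2 ok)
  t8 'x' -> {0,1}, take 1 (2->1 ok)
  t9 'y' -> {2}, take 2 (1->2 ok)
  t10 'x' -> {0,1}, take 1 (2->1 ok)
  t11 'x' -> {0,1}, take 0 (1->0 ok)
  t12 'x' -> {0,1}, take 0 (0->0 ok)
  t13 'x' -> {0,1}, take 1 (0->1 ok)
  t14 'y' -> {2}, take 2 (1->2 ok)
  t15 'x' -> {0,1}, take 1 (2->1 ok)
  t16 'x' -> {0,1}, take 0 (1->0 ok)
  t17 'x' -> {0,1}, take 1 (0->1 ok)
  t18 'x' -> {0,1}, take 0 (1->0 ok)

0,1,0,1,0,0,1,2,1,2,1,0,0,1,2,1,0,1,0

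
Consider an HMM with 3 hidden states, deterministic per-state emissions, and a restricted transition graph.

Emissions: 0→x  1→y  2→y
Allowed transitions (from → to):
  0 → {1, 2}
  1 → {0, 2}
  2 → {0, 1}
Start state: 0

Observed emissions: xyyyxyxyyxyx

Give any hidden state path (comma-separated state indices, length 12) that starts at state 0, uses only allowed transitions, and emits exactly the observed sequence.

0,1,2,1,0,2,0,1,2,0,1,0

  0: obs=x cand={0} pick 0 [start]
  1: obs=y cand={1,2} pick 1 [0->1 ok]
  2: obs=y cand={1,2} pick 2 [1->2 ok]
  3: obs=y cand={1,2} pick 1 [2->1 ok]
  4: obs=x cand={0} pick 0 [1->0 ok]
  5: obs=y cand={1,2} pick 2 [0->2 ok]
  6: obs=x cand={0} pick 0 [2->0 ok]
  7: obs=y cand={1,2} pick 1 [0->1 ok]
  8: obs=y cand={1,2} pick 2 [1->2 ok]
  9: obs=x cand={0} pick 0 [2->0 ok]
  10: obs=y cand={1,2} pick 1 [0->1 ok]
  11: obs=x cand={0} pick 0 [1->0 ok]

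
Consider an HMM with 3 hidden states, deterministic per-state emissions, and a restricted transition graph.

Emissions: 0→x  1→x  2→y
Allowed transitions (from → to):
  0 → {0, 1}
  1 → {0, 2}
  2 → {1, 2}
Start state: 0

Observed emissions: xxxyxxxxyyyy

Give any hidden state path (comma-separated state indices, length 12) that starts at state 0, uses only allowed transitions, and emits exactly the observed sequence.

0,0,1,2,1,0,0,1,2,2,2,2

  t0 'x' -> {0,1}, take 0 (start)
  t1 'x' -> {0,1}, take 0 (0->0 ok)
  t2 'x' -> {0,1}, take 1 (0->1 ok)
  t3 'y' -> {2}, take 2 (1->2 ok)
  t4 'x' -> {0,1}, take 1 (2->1 ok)
  t5 'x' -> {0,1}, take 0 (1->0 ok)
  t6 'x' -> {0,1}, take 0 (0->0 ok)
  t7 'x' -> {0,1}, take 1 (0->1 ok)
  t8 'y' -> {2}, take 2 (1->2 ok)
  t9 'y' -> {2}, take 2 (2->2 ok)
  t10 'y' -> {2}, take 2 (2->2 ok)
  t11 'y' -> {2}, take 2 (2->2 ok)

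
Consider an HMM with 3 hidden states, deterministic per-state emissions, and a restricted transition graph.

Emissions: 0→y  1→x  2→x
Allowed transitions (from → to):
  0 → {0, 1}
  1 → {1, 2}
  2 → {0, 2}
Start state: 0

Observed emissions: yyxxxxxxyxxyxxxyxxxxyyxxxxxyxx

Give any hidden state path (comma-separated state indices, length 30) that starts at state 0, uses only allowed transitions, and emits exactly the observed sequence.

  pos 0: y in {0}, choose 0; start
  pos 1: y in {0}, choose 0; 0->0 ok
  pos 2: x in {1,2}, choose 1; 0->1 ok
  pos 3: x in {1,2}, choose 2; 1->2 ok
  pos 4: x in {1,2}, choose 2; 2->2 ok
  pos 5: x in {1,2}, choose 2; 2->2 ok
  pos 6: x in {1,2}, choose 2; 2->2 ok
  pos 7: x in {1,2}, choose 2; 2->2 ok
  pos 8: y in {0}, choose 0; 2->0 ok
  pos 9: x in {1,2}, choose 1; 0->1 ok
  pos 10: x in {1,2}, choose 2; 1->2 ok
  pos 11: y in {0}, choose 0; 2->0 ok
  pos 12: x in {1,2}, choose 1; 0->1 ok
  pos 13: x in {1,2}, choose 1; 1->1 ok
  pos 14: x in {1,2}, choose 2; 1->2 ok
  pos 15: y in {0}, choose 0; 2->0 ok
  pos 16: x in {1,2}, choose 1; 0->1 ok
  pos 17: x in {1,2}, choose 1; 1->1 ok
  pos 18: x in {1,2}, choose 2; 1->2 ok
  pos 19: x in {1,2}, choose 2; 2->2 ok
  pos 20: y in {0}, choose 0; 2->0 ok
  pos 21: y in {0}, choose 0; 0->0 ok
  pos 22: x in {1,2}, choose 1; 0->1 ok
  pos 23: x in {1,2}, choose 1; 1->1 ok
  pos 24: x in {1,2}, choose 1; 1->1 ok
  pos 25: x in {1,2}, choose 1; 1->1 ok
  pos 26: x in {1,2}, choose 2; 1->2 ok
  pos 27: y in {0}, choose 0; 2->0 ok
  pos 28: x in {1,2}, choose 1; 0->1 ok
  pos 29: x in {1,2}, choose 1; 1->1 ok

0,0,1,2,2,2,2,2,0,1,2,0,1,1,2,0,1,1,2,2,0,0,1,1,1,1,2,0,1,1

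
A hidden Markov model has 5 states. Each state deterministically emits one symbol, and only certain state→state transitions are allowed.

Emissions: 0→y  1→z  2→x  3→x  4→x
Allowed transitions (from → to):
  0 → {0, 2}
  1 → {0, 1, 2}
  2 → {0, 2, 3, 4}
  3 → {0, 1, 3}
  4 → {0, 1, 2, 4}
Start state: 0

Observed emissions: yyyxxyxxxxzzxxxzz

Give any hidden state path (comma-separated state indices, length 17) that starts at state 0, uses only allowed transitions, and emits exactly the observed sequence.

  [0] y  {0}  => 0  start
  [1] y  {0}  => 0  0->0 ok
  [2] y  {0}  => 0  0->0 ok
  [3] x  {2,3,4}  => 2  0->2 ok
  [4] x  {2,3,4}  => 3  2->3 ok
  [5] y  {0}  => 0  3->0 ok
  [6] x  {2,3,4}  => 2  0->2 ok
  [7] x  {2,3,4}  => 2  2->2 ok
  [8] x  {2,3,4}  => 2  2->2 ok
  [9] x  {2,3,4}  => 4  2->4 ok
  [10] z  {1}  => 1  4->1 ok
  [11] z  {1}  => 1  1->1 ok
  [12] x  {2,3,4}  => 2  1->2 ok
  [13] x  {2,3,4}  => 2  2->2 ok
  [14] x  {2,3,4}  => 4  2->4 ok
  [15] z  {1}  => 1  4->1 ok
  [16] z  {1}  => 1  1->1 ok

0,0,0,2,3,0,2,2,2,4,1,1,2,2,4,1,1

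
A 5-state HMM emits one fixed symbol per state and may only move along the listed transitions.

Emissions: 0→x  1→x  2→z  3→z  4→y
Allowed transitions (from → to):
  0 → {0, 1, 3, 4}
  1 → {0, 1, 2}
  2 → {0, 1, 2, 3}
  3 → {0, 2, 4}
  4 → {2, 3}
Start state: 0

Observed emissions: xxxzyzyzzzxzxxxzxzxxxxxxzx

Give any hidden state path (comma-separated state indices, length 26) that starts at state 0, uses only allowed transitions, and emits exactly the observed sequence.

  0: obs=x cand={0,1} pick 0 [start]
  1: obs=x cand={0,1} pick 0 [0->0 ok]
  2: obs=x cand={0,1} pick 0 [0->0 ok]
  3: obs=z cand={2,3} pick 3 [0->3 ok]
  4: obs=y cand={4} pick 4 [3->4 ok]
  5: obs=z cand={2,3} pick 3 [4->3 ok]
  6: obs=y cand={4} pick 4 [3->4 ok]
  7: obs=z cand={2,3} pick 2 [4->2 ok]
  8: obs=z cand={2,3} pick 2 [2->2 ok]
  9: obs=z cand={2,3} pick 3 [2->3 ok]
  10: obs=x cand={0,1} pick 0 [3->0 ok]
  11: obs=z cand={2,3} pick 3 [0->3 ok]
  12: obs=x cand={0,1} pick 0 [3->0 ok]
  13: obs=x cand={0,1} pick 1 [0->1 ok]
  14: obs=x cand={0,1} pick 1 [1->1 ok]
  15: obs=z cand={2,3} pick 2 [1->2 ok]
  16: obs=x cand={0,1} pick 1 [2->1 ok]
  17: obs=z cand={2,3} pick 2 [1->2 ok]
  18: obs=x cand={0,1} pick 1 [2->1 ok]
  19: obs=x cand={0,1} pick 0 [1->0 ok]
  20: obs=x cand={0,1} pick 1 [0->1 ok]
  21: obs=x cand={0,1} pick 1 [1->1 ok]
  22: obs=x cand={0,1} pick 1 [1->1 ok]
  23: obs=x cand={0,1} pick 1 [1->1 ok]
  24: obs=z cand={2,3} pick 2 [1->2 ok]
  25: obs=x cand={0,1} pick 1 [2->1 ok]

0,0,0,3,4,3,4,2,2,3,0,3,0,1,1,2,1,2,1,0,1,1,1,1,2,1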